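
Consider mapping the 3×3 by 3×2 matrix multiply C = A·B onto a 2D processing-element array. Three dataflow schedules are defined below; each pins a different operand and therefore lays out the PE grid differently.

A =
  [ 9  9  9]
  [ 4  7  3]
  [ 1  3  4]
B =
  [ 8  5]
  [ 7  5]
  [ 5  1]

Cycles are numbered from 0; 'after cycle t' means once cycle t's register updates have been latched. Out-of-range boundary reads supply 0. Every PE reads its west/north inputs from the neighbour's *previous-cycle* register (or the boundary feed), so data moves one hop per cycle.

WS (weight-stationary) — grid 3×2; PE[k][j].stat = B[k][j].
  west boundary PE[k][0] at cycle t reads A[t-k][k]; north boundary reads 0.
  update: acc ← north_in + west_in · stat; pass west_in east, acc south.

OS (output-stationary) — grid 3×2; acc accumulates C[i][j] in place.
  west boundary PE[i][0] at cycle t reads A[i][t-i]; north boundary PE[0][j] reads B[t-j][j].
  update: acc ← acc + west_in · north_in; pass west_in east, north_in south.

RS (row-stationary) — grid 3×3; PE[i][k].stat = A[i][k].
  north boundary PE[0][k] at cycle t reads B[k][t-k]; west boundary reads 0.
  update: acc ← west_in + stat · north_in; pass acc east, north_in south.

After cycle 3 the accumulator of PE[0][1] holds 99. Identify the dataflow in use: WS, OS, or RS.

WS [3×2] PE[0][1] across cycles:
  c0 r0c1: 0 / 0 / 0
  c1 r0c1: 45 / 9 / 45
  c2 r0c1: 20 / 4 / 20
  c3 r0c1: 5 / 1 / 5
OS [3×2] PE[0][1] across cycles:
  c0 r0c1: 0 / 0 / 0
  c1 r0c1: 45 / 9 / 5
  c2 r0c1: 90 / 9 / 5
  c3 r0c1: 99 / 9 / 1
RS [3×3] PE[0][1] across cycles:
  c0 r0c1: 0 / 0 / 0
  c1 r0c1: 135 / 135 / 7
  c2 r0c1: 90 / 90 / 5
  c3 r0c1: 0 / 0 / 0

dataflow = OS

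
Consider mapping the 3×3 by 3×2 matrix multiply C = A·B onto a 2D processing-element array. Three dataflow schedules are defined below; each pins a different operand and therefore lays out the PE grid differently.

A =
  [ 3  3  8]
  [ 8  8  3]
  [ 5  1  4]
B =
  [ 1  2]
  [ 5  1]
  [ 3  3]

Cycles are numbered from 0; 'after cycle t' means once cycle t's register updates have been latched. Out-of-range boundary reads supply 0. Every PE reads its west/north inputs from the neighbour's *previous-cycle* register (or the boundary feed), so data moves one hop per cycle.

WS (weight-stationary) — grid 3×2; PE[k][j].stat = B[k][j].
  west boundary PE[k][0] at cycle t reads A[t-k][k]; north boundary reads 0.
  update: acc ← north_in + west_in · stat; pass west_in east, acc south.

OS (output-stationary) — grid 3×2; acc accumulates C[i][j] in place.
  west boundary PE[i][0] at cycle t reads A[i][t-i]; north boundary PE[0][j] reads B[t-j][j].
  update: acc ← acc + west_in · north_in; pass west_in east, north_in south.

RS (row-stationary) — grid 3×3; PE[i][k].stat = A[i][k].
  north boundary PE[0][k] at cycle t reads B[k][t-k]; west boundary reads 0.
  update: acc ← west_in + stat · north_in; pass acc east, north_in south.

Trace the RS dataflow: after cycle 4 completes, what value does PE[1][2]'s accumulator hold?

Tracing RS — 3×3 array, target PE[1][2]:
  c0 r0c2: 0 / 0 / 0
  c0 r1c1: 0 / 0 / 0
  c0 r1c2: 0 / 0 / 0
  c1 r0c2: 0 / 0 / 0
  c1 r1c1: 0 / 0 / 0
  c1 r1c2: 0 / 0 / 0
  c2 r0c2: 42 / 42 / 3
  c2 r1c1: 48 / 48 / 5
  c2 r1c2: 0 / 0 / 0
  c3 r0c2: 33 / 33 / 3
  c3 r1c1: 24 / 24 / 1
  c3 r1c2: 57 / 57 / 3
  c4 r0c2: 0 / 0 / 0
  c4 r1c1: 0 / 0 / 0
  c4 r1c2: 33 / 33 / 3

PE[1][2].acc = 33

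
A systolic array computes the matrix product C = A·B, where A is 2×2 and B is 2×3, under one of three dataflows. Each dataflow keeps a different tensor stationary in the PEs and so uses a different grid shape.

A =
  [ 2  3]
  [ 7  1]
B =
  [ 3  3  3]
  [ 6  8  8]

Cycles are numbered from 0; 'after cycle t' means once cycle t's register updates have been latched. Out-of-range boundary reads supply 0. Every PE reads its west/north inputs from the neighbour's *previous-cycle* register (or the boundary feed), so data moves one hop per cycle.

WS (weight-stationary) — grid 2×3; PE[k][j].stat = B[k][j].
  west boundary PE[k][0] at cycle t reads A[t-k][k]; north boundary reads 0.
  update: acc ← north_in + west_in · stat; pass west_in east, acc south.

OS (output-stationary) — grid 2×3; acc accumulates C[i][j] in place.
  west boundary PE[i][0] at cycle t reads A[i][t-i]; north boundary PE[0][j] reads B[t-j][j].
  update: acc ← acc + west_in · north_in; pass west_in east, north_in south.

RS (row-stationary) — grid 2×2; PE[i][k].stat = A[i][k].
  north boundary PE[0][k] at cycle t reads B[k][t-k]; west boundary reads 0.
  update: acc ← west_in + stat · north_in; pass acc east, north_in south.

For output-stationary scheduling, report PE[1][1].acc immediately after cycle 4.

PE[1][1].acc = 29

OS 2×3: PE[1][1] cycle-by-cycle (with neighbour feeds):
  [0] (0,1) acc=0 (h:0 v:0)
  [0] (1,0) acc=0 (h:0 v:0)
  [0] (1,1) acc=0 (h:0 v:0)
  [1] (0,1) acc=6 (h:2 v:3)
  [1] (1,0) acc=21 (h:7 v:3)
  [1] (1,1) acc=0 (h:0 v:0)
  [2] (0,1) acc=30 (h:3 v:8)
  [2] (1,0) acc=27 (h:1 v:6)
  [2] (1,1) acc=21 (h:7 v:3)
  [3] (0,1) acc=30 (h:0 v:0)
  [3] (1,0) acc=27 (h:0 v:0)
  [3] (1,1) acc=29 (h:1 v:8)
  [4] (0,1) acc=30 (h:0 v:0)
  [4] (1,0) acc=27 (h:0 v:0)
  [4] (1,1) acc=29 (h:0 v:0)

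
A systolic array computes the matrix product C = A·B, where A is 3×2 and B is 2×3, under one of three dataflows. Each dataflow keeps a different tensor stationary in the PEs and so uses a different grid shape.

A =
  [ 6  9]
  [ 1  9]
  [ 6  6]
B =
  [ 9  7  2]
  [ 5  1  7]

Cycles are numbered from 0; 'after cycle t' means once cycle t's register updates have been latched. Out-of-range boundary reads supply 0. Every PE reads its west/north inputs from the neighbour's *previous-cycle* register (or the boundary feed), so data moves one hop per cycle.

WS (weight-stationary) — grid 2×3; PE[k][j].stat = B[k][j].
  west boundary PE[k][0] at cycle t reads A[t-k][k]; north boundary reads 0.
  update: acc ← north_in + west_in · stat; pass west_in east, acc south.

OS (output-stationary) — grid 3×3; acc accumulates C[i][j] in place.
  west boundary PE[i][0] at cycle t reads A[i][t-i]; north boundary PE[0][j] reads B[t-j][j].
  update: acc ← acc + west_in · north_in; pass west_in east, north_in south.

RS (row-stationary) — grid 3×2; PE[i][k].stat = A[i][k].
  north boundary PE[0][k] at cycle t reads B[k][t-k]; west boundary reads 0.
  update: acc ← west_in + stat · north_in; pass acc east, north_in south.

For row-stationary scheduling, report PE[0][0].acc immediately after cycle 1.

Tracing RS — 3×2 array, target PE[0][0]:
  cycle 0: PE[0][0] → acc 54, east 54, south 9
  cycle 1: PE[0][0] → acc 42, east 42, south 7

PE[0][0].acc = 42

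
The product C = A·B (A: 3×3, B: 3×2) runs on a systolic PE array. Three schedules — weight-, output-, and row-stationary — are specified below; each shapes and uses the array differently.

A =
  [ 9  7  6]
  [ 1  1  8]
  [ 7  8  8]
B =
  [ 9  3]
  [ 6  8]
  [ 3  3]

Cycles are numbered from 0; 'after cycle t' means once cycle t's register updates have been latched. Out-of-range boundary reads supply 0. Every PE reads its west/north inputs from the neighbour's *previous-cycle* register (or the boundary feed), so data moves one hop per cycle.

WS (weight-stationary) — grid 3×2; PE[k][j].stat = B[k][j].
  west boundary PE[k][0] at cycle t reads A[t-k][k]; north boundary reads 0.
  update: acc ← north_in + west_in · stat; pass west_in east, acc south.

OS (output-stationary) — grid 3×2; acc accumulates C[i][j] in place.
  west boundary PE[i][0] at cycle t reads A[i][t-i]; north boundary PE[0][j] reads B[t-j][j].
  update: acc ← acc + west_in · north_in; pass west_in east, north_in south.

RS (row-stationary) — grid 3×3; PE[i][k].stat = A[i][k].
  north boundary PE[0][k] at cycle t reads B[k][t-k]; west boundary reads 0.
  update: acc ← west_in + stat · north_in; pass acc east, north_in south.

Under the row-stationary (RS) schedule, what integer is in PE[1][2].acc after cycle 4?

PE[1][2].acc = 35

RS (3×3). Following PE[1][2] plus its west/north inputs:
  t=0 PE[0][2]: acc=0 h=0 v=0
  t=0 PE[1][1]: acc=0 h=0 v=0
  t=0 PE[1][2]: acc=0 h=0 v=0
  t=1 PE[0][2]: acc=0 h=0 v=0
  t=1 PE[1][1]: acc=0 h=0 v=0
  t=1 PE[1][2]: acc=0 h=0 v=0
  t=2 PE[0][2]: acc=141 h=141 v=3
  t=2 PE[1][1]: acc=15 h=15 v=6
  t=2 PE[1][2]: acc=0 h=0 v=0
  t=3 PE[0][2]: acc=101 h=101 v=3
  t=3 PE[1][1]: acc=11 h=11 v=8
  t=3 PE[1][2]: acc=39 h=39 v=3
  t=4 PE[0][2]: acc=0 h=0 v=0
  t=4 PE[1][1]: acc=0 h=0 v=0
  t=4 PE[1][2]: acc=35 h=35 v=3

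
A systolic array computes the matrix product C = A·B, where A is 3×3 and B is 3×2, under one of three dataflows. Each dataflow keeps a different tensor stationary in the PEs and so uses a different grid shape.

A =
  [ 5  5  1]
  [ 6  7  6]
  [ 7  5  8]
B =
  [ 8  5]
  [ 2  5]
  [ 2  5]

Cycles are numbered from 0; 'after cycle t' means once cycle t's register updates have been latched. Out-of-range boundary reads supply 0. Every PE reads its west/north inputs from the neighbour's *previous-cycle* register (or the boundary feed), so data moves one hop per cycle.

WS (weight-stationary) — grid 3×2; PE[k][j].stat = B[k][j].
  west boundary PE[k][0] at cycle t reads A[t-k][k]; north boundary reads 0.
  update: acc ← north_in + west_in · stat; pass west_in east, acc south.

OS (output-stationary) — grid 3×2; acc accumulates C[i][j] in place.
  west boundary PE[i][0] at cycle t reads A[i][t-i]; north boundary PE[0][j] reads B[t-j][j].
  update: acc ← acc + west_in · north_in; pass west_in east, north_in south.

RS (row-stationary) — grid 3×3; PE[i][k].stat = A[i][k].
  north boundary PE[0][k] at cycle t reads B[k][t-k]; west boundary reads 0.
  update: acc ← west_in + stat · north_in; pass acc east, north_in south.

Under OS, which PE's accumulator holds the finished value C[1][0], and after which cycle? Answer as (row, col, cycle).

OS — PE[1][0] is where C[1][0] collects:
  t=0 PE[1][0]: acc=0 h=0 v=0
  t=1 PE[1][0]: acc=48 h=6 v=8
  t=2 PE[1][0]: acc=62 h=7 v=2
  t=3 PE[1][0]: acc=74 h=6 v=2

(row, col, cycle) = (1, 0, 3)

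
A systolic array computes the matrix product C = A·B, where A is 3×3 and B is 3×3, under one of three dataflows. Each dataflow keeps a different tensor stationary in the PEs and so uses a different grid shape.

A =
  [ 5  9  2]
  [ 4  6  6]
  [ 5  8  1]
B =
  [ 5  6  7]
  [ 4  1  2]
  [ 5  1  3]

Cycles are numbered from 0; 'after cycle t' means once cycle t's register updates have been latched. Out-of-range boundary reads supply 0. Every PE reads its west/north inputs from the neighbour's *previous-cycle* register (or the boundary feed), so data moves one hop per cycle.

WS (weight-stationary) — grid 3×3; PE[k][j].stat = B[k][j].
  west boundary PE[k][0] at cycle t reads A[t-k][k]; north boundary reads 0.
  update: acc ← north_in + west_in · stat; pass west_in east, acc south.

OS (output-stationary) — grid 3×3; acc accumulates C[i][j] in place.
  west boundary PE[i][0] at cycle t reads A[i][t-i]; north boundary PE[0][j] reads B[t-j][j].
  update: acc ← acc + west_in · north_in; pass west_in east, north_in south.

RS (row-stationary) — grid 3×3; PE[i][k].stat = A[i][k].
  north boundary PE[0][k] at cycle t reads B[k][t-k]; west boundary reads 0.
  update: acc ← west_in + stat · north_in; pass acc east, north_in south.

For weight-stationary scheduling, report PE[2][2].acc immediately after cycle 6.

WS (3×3). Following PE[2][2] plus its west/north inputs:
  @0  [1,2]  acc 0  |  →0  ↓0
  @0  [2,1]  acc 0  |  →0  ↓0
  @0  [2,2]  acc 0  |  →0  ↓0
  @1  [1,2]  acc 0  |  →0  ↓0
  @1  [2,1]  acc 0  |  →0  ↓0
  @1  [2,2]  acc 0  |  →0  ↓0
  @2  [1,2]  acc 0  |  →0  ↓0
  @2  [2,1]  acc 0  |  →0  ↓0
  @2  [2,2]  acc 0  |  →0  ↓0
  @3  [1,2]  acc 53  |  →9  ↓53
  @3  [2,1]  acc 41  |  →2  ↓41
  @3  [2,2]  acc 0  |  →0  ↓0
  @4  [1,2]  acc 40  |  →6  ↓40
  @4  [2,1]  acc 36  |  →6  ↓36
  @4  [2,2]  acc 59  |  →2  ↓59
  @5  [1,2]  acc 51  |  →8  ↓51
  @5  [2,1]  acc 39  |  →1  ↓39
  @5  [2,2]  acc 58  |  →6  ↓58
  @6  [1,2]  acc 0  |  →0  ↓0
  @6  [2,1]  acc 0  |  →0  ↓0
  @6  [2,2]  acc 54  |  →1  ↓54

PE[2][2].acc = 54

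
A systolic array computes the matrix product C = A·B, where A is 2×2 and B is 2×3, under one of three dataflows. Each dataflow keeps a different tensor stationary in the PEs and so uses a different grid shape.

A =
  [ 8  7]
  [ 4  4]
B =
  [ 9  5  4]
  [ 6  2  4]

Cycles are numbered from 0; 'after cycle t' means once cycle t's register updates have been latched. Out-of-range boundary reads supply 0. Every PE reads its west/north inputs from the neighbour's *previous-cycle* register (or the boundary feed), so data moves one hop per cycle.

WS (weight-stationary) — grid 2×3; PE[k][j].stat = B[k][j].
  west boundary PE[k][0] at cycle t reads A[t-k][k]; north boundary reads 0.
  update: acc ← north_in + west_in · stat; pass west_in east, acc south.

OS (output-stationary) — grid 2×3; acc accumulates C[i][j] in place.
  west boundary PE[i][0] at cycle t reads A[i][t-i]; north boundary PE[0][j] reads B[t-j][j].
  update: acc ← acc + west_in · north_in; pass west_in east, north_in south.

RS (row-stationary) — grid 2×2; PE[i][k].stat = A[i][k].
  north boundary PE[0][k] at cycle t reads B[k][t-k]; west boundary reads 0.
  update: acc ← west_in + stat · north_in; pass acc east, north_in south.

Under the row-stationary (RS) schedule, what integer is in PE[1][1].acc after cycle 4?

RS 2×2: PE[1][1] cycle-by-cycle (with neighbour feeds):
  cycle 0: PE[0][1] → acc 0, east 0, south 0
  cycle 0: PE[1][0] → acc 0, east 0, south 0
  cycle 0: PE[1][1] → acc 0, east 0, south 0
  cycle 1: PE[0][1] → acc 114, east 114, south 6
  cycle 1: PE[1][0] → acc 36, east 36, south 9
  cycle 1: PE[1][1] → acc 0, east 0, south 0
  cycle 2: PE[0][1] → acc 54, east 54, south 2
  cycle 2: PE[1][0] → acc 20, east 20, south 5
  cycle 2: PE[1][1] → acc 60, east 60, south 6
  cycle 3: PE[0][1] → acc 60, east 60, south 4
  cycle 3: PE[1][0] → acc 16, east 16, south 4
  cycle 3: PE[1][1] → acc 28, east 28, south 2
  cycle 4: PE[0][1] → acc 0, east 0, south 0
  cycle 4: PE[1][0] → acc 0, east 0, south 0
  cycle 4: PE[1][1] → acc 32, east 32, south 4

PE[1][1].acc = 32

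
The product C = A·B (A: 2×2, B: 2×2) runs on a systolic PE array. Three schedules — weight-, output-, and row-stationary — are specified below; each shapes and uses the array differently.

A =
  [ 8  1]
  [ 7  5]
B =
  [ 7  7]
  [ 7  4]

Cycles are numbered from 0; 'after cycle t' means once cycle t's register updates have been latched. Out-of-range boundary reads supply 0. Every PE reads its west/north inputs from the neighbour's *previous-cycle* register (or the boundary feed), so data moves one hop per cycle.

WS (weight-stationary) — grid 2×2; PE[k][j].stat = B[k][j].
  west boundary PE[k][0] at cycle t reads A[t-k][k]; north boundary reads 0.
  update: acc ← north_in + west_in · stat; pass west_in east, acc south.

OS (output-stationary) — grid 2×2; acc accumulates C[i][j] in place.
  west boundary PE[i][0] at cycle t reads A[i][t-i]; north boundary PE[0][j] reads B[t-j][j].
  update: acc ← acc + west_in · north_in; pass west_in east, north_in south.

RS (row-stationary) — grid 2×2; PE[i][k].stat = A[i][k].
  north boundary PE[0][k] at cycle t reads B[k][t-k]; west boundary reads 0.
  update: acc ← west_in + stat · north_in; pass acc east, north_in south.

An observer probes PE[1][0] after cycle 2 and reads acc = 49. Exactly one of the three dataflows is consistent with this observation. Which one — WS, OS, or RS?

dataflow = RS

— WS: 2×2; PE[1][0] trace:
  0: (1,0).acc=0  regs=<0,0>
  1: (1,0).acc=63  regs=<1,63>
  2: (1,0).acc=84  regs=<5,84>
— OS: 2×2; PE[1][0] trace:
  0: (1,0).acc=0  regs=<0,0>
  1: (1,0).acc=49  regs=<7,7>
  2: (1,0).acc=84  regs=<5,7>
— RS: 2×2; PE[1][0] trace:
  0: (1,0).acc=0  regs=<0,0>
  1: (1,0).acc=49  regs=<49,7>
  2: (1,0).acc=49  regs=<49,7>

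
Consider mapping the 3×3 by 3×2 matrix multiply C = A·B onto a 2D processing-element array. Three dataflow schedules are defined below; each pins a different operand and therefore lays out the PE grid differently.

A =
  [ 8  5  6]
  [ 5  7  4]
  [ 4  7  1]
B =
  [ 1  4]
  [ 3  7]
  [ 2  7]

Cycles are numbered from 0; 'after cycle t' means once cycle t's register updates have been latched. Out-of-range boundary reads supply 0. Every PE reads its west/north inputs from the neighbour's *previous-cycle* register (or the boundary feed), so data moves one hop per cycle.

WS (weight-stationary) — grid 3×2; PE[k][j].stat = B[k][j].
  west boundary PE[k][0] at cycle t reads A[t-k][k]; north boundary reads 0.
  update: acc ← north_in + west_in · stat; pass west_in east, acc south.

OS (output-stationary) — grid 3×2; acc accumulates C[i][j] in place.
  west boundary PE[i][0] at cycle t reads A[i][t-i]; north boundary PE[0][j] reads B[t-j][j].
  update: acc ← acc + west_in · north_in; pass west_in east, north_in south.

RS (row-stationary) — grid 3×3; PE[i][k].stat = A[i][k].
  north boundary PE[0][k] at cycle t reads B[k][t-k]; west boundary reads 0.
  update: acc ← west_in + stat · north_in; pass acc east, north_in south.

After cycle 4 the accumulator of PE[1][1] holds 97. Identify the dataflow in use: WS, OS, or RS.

dataflow = OS

WS [3×2] PE[1][1] across cycles:
  @0  [1,1]  acc 0  |  →0  ↓0
  @1  [1,1]  acc 0  |  →0  ↓0
  @2  [1,1]  acc 67  |  →5  ↓67
  @3  [1,1]  acc 69  |  →7  ↓69
  @4  [1,1]  acc 65  |  →7  ↓65
OS [3×2] PE[1][1] across cycles:
  @0  [1,1]  acc 0  |  →0  ↓0
  @1  [1,1]  acc 0  |  →0  ↓0
  @2  [1,1]  acc 20  |  →5  ↓4
  @3  [1,1]  acc 69  |  →7  ↓7
  @4  [1,1]  acc 97  |  →4  ↓7
RS [3×3] PE[1][1] across cycles:
  @0  [1,1]  acc 0  |  →0  ↓0
  @1  [1,1]  acc 0  |  →0  ↓0
  @2  [1,1]  acc 26  |  →26  ↓3
  @3  [1,1]  acc 69  |  →69  ↓7
  @4  [1,1]  acc 0  |  →0  ↓0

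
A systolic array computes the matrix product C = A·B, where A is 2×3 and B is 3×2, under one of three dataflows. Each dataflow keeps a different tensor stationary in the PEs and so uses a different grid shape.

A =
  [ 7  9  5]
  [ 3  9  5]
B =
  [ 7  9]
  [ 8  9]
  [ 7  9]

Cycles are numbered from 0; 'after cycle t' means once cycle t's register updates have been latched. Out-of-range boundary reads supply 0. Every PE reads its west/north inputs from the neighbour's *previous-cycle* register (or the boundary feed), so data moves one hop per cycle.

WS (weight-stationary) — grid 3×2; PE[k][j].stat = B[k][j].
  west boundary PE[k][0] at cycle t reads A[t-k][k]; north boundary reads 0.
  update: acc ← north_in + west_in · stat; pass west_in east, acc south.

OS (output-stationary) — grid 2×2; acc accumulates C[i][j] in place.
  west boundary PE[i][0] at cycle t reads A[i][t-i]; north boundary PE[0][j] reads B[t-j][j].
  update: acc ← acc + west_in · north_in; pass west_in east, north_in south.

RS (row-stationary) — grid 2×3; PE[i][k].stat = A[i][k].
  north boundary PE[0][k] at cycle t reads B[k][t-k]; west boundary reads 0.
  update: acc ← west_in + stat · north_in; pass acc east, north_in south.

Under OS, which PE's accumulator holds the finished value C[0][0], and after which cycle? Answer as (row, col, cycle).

(row, col, cycle) = (0, 0, 2)

Under OS, C[0][0] lands at PE[0][0]:
  step 0 · PE0,0: acc=49; fwd→7 fwd↓7
  step 1 · PE0,0: acc=121; fwd→9 fwd↓8
  step 2 · PE0,0: acc=156; fwd→5 fwd↓7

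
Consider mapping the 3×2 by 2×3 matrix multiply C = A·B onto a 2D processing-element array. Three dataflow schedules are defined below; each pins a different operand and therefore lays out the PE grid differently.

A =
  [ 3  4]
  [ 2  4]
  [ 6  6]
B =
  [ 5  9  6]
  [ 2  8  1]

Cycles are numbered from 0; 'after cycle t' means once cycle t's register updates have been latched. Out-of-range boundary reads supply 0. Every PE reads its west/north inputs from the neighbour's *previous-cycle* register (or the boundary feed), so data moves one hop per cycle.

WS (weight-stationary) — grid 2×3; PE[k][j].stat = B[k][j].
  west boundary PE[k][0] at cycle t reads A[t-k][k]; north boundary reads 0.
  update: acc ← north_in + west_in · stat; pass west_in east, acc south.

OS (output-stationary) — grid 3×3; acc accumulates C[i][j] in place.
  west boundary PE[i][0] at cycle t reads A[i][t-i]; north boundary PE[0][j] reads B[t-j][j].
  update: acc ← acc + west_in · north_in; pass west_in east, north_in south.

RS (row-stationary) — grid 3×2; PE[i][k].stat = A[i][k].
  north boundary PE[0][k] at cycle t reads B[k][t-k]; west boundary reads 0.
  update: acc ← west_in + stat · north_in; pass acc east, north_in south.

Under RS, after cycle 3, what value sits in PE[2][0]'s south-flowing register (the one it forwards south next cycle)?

register = 9

Tracing RS — 3×2 array, target PE[2][0]:
  0: (1,0).acc=0  regs=<0,0>
  0: (2,0).acc=0  regs=<0,0>
  1: (1,0).acc=10  regs=<10,5>
  1: (2,0).acc=0  regs=<0,0>
  2: (1,0).acc=18  regs=<18,9>
  2: (2,0).acc=30  regs=<30,5>
  3: (1,0).acc=12  regs=<12,6>
  3: (2,0).acc=54  regs=<54,9>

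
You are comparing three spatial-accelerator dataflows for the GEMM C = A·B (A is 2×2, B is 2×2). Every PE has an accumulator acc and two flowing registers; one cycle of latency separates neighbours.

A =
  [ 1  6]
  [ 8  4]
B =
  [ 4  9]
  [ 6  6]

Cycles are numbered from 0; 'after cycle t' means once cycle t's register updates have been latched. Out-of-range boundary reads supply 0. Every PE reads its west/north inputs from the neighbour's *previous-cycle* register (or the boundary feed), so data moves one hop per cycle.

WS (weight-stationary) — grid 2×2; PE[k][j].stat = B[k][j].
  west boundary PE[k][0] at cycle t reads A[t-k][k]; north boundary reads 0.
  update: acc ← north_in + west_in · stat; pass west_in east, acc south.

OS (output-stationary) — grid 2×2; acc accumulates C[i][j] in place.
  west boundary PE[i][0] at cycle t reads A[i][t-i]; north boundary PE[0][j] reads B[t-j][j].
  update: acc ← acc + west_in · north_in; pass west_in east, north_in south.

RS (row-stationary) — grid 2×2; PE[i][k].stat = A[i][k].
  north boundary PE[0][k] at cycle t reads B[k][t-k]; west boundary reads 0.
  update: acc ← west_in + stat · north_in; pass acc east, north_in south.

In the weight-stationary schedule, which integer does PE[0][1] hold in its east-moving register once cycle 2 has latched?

register = 8

WS on a 2×2 grid — tracing PE[0][1] and its feeders:
  t=0 PE[0][0]: acc=4 h=1 v=4
  t=0 PE[0][1]: acc=0 h=0 v=0
  t=1 PE[0][0]: acc=32 h=8 v=32
  t=1 PE[0][1]: acc=9 h=1 v=9
  t=2 PE[0][0]: acc=0 h=0 v=0
  t=2 PE[0][1]: acc=72 h=8 v=72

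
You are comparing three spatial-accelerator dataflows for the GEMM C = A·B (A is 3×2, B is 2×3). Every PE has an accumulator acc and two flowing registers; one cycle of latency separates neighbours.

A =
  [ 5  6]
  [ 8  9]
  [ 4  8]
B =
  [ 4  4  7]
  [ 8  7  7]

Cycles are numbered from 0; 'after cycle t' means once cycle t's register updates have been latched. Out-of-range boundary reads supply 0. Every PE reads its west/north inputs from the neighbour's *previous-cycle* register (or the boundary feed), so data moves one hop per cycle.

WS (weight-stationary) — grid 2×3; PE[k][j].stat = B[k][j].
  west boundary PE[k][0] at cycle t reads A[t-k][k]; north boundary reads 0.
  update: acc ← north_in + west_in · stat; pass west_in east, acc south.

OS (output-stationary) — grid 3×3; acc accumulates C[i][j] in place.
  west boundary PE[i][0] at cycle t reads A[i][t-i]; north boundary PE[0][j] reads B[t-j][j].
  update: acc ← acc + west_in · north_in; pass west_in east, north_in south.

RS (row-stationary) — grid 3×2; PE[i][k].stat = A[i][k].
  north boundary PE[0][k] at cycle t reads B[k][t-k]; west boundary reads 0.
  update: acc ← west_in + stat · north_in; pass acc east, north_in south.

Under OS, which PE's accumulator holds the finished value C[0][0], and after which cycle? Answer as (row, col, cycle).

(row, col, cycle) = (0, 0, 1)

Under OS, C[0][0] lands at PE[0][0]:
  c0 r0c0: 20 / 5 / 4
  c1 r0c0: 68 / 6 / 8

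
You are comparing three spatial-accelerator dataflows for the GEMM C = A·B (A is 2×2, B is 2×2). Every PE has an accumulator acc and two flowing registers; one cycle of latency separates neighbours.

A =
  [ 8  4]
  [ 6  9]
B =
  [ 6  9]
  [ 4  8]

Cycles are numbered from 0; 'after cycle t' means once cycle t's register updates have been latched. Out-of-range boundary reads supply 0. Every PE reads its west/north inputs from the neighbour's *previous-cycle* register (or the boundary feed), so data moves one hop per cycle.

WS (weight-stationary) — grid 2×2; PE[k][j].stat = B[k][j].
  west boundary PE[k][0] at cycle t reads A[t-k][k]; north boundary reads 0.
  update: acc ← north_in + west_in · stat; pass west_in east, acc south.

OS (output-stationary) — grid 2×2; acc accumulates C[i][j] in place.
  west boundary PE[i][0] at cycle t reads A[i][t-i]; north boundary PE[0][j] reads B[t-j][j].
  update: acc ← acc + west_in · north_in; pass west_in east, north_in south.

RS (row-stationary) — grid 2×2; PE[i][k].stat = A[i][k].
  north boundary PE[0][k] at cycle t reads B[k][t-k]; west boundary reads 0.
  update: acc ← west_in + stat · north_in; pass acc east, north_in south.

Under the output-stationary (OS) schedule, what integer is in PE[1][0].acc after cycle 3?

PE[1][0].acc = 72

OS on a 2×2 grid — tracing PE[1][0] and its feeders:
  t=0 PE[0][0]: acc=48 h=8 v=6
  t=0 PE[1][0]: acc=0 h=0 v=0
  t=1 PE[0][0]: acc=64 h=4 v=4
  t=1 PE[1][0]: acc=36 h=6 v=6
  t=2 PE[0][0]: acc=64 h=0 v=0
  t=2 PE[1][0]: acc=72 h=9 v=4
  t=3 PE[0][0]: acc=64 h=0 v=0
  t=3 PE[1][0]: acc=72 h=0 v=0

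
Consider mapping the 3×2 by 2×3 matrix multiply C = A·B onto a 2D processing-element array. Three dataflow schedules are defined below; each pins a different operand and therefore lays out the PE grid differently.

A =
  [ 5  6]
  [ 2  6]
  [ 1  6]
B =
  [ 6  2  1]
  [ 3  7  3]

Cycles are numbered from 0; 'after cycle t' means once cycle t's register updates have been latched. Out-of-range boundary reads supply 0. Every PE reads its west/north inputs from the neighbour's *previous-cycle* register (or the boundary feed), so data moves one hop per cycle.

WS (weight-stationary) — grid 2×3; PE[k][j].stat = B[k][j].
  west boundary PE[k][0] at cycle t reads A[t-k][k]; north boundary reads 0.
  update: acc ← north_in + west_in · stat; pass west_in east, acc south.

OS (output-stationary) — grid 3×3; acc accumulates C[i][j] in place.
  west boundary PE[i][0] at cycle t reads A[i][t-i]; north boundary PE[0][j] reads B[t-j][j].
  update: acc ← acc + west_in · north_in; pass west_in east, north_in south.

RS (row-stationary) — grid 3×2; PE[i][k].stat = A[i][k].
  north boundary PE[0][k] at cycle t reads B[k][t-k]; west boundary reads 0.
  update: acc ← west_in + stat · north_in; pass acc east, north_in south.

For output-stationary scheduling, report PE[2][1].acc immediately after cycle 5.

OS on a 3×3 grid — tracing PE[2][1] and its feeders:
  c0 r1c1: 0 / 0 / 0
  c0 r2c0: 0 / 0 / 0
  c0 r2c1: 0 / 0 / 0
  c1 r1c1: 0 / 0 / 0
  c1 r2c0: 0 / 0 / 0
  c1 r2c1: 0 / 0 / 0
  c2 r1c1: 4 / 2 / 2
  c2 r2c0: 6 / 1 / 6
  c2 r2c1: 0 / 0 / 0
  c3 r1c1: 46 / 6 / 7
  c3 r2c0: 24 / 6 / 3
  c3 r2c1: 2 / 1 / 2
  c4 r1c1: 46 / 0 / 0
  c4 r2c0: 24 / 0 / 0
  c4 r2c1: 44 / 6 / 7
  c5 r1c1: 46 / 0 / 0
  c5 r2c0: 24 / 0 / 0
  c5 r2c1: 44 / 0 / 0

PE[2][1].acc = 44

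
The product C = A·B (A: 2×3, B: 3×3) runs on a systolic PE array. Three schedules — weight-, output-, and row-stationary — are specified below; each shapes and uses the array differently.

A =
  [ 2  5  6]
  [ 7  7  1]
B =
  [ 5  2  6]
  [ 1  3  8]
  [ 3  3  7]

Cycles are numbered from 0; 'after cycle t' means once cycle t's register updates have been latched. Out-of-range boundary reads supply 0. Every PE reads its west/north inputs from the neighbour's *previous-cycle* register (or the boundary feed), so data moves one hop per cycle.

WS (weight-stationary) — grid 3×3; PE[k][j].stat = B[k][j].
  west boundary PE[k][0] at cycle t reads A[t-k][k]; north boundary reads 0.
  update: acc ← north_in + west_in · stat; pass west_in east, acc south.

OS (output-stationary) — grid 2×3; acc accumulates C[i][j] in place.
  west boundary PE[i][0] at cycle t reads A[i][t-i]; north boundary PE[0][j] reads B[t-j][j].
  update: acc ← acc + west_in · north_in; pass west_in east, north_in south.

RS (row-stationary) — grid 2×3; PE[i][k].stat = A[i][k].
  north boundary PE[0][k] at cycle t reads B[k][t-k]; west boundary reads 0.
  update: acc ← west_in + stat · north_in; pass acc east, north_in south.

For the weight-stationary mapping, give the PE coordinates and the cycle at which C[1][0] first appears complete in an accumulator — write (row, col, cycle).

WS: C[1][0] accumulates in PE[2][0]:
  [0] (2,0) acc=0 (h:0 v:0)
  [1] (2,0) acc=0 (h:0 v:0)
  [2] (2,0) acc=33 (h:6 v:33)
  [3] (2,0) acc=45 (h:1 v:45)

(row, col, cycle) = (2, 0, 3)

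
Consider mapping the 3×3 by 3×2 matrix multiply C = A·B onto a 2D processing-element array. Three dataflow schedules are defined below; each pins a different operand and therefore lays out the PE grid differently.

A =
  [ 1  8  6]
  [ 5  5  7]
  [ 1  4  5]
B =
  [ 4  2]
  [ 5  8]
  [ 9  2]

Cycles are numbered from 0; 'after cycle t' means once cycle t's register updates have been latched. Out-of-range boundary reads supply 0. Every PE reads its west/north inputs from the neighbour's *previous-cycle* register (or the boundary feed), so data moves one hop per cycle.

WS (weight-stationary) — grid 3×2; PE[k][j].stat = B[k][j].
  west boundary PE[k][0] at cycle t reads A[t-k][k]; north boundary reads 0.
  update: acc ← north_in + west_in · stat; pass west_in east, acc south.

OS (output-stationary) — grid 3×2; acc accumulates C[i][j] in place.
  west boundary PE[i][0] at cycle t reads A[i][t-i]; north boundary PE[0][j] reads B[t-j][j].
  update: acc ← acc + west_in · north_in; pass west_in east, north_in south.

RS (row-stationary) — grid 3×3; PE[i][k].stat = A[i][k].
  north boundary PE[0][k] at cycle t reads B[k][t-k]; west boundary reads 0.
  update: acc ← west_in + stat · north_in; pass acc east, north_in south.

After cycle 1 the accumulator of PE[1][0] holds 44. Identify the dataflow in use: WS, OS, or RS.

dataflow = WS

WS [3×2] PE[1][0] across cycles:
  after 0 — PE[1][0] acc=0, pass-E 0, pass-S 0
  after 1 — PE[1][0] acc=44, pass-E 8, pass-S 44
OS [3×2] PE[1][0] across cycles:
  after 0 — PE[1][0] acc=0, pass-E 0, pass-S 0
  after 1 — PE[1][0] acc=20, pass-E 5, pass-S 4
RS [3×3] PE[1][0] across cycles:
  after 0 — PE[1][0] acc=0, pass-E 0, pass-S 0
  after 1 — PE[1][0] acc=20, pass-E 20, pass-S 4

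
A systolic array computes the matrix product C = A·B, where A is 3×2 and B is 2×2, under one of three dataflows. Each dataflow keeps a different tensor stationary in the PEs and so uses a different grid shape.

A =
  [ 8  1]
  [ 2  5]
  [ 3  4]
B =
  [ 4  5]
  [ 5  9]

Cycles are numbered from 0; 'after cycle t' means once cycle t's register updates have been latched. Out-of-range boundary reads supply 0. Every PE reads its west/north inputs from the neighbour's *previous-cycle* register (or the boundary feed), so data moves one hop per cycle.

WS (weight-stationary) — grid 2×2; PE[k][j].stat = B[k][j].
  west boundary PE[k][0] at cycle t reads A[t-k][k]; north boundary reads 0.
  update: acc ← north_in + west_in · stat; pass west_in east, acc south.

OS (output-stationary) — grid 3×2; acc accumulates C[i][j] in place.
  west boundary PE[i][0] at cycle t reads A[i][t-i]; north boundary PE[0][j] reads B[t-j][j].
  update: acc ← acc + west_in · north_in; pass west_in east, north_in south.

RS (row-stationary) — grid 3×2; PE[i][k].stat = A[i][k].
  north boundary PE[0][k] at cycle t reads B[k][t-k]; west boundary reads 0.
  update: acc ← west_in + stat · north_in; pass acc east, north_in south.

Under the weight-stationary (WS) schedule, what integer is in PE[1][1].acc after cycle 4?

PE[1][1].acc = 51

WS (2×2). Following PE[1][1] plus its west/north inputs:
  step 0 · PE0,1: acc=0; fwd→0 fwd↓0
  step 0 · PE1,0: acc=0; fwd→0 fwd↓0
  step 0 · PE1,1: acc=0; fwd→0 fwd↓0
  step 1 · PE0,1: acc=40; fwd→8 fwd↓40
  step 1 · PE1,0: acc=37; fwd→1 fwd↓37
  step 1 · PE1,1: acc=0; fwd→0 fwd↓0
  step 2 · PE0,1: acc=10; fwd→2 fwd↓10
  step 2 · PE1,0: acc=33; fwd→5 fwd↓33
  step 2 · PE1,1: acc=49; fwd→1 fwd↓49
  step 3 · PE0,1: acc=15; fwd→3 fwd↓15
  step 3 · PE1,0: acc=32; fwd→4 fwd↓32
  step 3 · PE1,1: acc=55; fwd→5 fwd↓55
  step 4 · PE0,1: acc=0; fwd→0 fwd↓0
  step 4 · PE1,0: acc=0; fwd→0 fwd↓0
  step 4 · PE1,1: acc=51; fwd→4 fwd↓51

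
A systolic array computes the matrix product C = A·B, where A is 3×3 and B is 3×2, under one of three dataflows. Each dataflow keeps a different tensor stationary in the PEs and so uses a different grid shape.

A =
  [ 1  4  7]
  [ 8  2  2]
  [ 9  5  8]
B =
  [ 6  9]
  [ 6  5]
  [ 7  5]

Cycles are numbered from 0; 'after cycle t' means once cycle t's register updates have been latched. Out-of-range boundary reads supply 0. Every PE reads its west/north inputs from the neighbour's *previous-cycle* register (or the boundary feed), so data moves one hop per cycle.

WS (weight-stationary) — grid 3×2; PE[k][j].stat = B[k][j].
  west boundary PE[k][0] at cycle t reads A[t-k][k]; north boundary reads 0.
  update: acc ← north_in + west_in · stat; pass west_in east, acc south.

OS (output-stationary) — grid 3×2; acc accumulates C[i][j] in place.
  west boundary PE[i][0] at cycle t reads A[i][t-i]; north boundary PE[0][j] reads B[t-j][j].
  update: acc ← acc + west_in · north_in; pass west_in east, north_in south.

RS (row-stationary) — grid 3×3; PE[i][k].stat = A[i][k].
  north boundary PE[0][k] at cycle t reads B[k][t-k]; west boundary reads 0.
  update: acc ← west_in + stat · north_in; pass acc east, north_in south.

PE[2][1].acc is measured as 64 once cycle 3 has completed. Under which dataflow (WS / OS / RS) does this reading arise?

dataflow = WS

WS [3×2] PE[2][1] across cycles:
  0: (2,1).acc=0  regs=<0,0>
  1: (2,1).acc=0  regs=<0,0>
  2: (2,1).acc=0  regs=<0,0>
  3: (2,1).acc=64  regs=<7,64>
OS [3×2] PE[2][1] across cycles:
  0: (2,1).acc=0  regs=<0,0>
  1: (2,1).acc=0  regs=<0,0>
  2: (2,1).acc=0  regs=<0,0>
  3: (2,1).acc=81  regs=<9,9>
RS [3×3] PE[2][1] across cycles:
  0: (2,1).acc=0  regs=<0,0>
  1: (2,1).acc=0  regs=<0,0>
  2: (2,1).acc=0  regs=<0,0>
  3: (2,1).acc=84  regs=<84,6>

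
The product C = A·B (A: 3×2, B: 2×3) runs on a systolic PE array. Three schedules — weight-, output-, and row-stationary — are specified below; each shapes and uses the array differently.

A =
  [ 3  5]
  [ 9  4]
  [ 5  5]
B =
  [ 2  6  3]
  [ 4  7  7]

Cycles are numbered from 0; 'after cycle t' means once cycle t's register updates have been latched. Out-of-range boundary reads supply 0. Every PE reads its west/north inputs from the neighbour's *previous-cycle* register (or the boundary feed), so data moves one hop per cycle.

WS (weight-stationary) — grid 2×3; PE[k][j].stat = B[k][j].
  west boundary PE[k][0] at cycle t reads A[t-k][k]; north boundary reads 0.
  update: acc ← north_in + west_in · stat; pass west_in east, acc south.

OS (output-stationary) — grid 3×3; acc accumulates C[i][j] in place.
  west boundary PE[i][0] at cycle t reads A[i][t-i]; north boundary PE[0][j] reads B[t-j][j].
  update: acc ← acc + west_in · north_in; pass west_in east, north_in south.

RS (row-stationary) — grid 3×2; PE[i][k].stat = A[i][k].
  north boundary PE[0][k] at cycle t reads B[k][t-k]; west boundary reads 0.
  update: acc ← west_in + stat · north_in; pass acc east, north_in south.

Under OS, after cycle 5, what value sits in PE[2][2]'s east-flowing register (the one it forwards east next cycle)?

register = 5

OS 3×3: PE[2][2] cycle-by-cycle (with neighbour feeds):
  step 0 · PE1,2: acc=0; fwd→0 fwd↓0
  step 0 · PE2,1: acc=0; fwd→0 fwd↓0
  step 0 · PE2,2: acc=0; fwd→0 fwd↓0
  step 1 · PE1,2: acc=0; fwd→0 fwd↓0
  step 1 · PE2,1: acc=0; fwd→0 fwd↓0
  step 1 · PE2,2: acc=0; fwd→0 fwd↓0
  step 2 · PE1,2: acc=0; fwd→0 fwd↓0
  step 2 · PE2,1: acc=0; fwd→0 fwd↓0
  step 2 · PE2,2: acc=0; fwd→0 fwd↓0
  step 3 · PE1,2: acc=27; fwd→9 fwd↓3
  step 3 · PE2,1: acc=30; fwd→5 fwd↓6
  step 3 · PE2,2: acc=0; fwd→0 fwd↓0
  step 4 · PE1,2: acc=55; fwd→4 fwd↓7
  step 4 · PE2,1: acc=65; fwd→5 fwd↓7
  step 4 · PE2,2: acc=15; fwd→5 fwd↓3
  step 5 · PE1,2: acc=55; fwd→0 fwd↓0
  step 5 · PE2,1: acc=65; fwd→0 fwd↓0
  step 5 · PE2,2: acc=50; fwd→5 fwd↓7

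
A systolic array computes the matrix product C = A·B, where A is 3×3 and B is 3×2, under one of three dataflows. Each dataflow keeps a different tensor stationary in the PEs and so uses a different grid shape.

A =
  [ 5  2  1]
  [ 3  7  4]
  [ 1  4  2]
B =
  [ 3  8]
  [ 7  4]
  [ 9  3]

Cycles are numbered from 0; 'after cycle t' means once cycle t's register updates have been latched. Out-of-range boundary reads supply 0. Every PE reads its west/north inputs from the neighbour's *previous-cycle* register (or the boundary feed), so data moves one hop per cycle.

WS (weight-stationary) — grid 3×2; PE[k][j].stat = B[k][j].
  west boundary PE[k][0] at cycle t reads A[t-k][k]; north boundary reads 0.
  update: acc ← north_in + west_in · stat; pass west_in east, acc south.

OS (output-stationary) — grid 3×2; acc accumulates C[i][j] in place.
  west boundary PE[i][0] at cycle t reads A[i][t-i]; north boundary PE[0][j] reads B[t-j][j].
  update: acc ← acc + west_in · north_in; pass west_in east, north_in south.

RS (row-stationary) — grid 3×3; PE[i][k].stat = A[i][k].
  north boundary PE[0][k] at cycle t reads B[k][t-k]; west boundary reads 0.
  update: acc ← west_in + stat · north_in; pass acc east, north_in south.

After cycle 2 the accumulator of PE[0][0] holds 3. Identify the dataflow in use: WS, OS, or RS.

dataflow = WS

— WS: 3×2; PE[0][0] trace:
  [0] (0,0) acc=15 (h:5 v:15)
  [1] (0,0) acc=9 (h:3 v:9)
  [2] (0,0) acc=3 (h:1 v:3)
— OS: 3×2; PE[0][0] trace:
  [0] (0,0) acc=15 (h:5 v:3)
  [1] (0,0) acc=29 (h:2 v:7)
  [2] (0,0) acc=38 (h:1 v:9)
— RS: 3×3; PE[0][0] trace:
  [0] (0,0) acc=15 (h:15 v:3)
  [1] (0,0) acc=40 (h:40 v:8)
  [2] (0,0) acc=0 (h:0 v:0)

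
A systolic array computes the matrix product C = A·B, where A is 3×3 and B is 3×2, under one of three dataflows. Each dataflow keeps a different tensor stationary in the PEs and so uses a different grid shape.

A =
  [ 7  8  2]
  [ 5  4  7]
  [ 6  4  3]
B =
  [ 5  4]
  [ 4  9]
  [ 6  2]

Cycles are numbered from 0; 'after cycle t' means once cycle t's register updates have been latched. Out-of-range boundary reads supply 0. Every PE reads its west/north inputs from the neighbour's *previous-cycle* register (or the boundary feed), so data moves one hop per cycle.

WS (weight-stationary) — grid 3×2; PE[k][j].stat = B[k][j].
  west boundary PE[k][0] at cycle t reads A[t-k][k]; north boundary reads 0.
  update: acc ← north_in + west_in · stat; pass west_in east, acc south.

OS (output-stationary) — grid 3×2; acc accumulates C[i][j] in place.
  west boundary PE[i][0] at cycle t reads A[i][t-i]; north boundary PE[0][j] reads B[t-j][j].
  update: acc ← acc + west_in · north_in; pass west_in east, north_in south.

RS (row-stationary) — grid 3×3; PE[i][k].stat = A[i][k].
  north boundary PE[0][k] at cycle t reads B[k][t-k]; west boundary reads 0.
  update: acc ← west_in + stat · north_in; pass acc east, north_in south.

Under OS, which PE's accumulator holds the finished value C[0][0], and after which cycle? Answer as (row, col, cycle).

Under OS, C[0][0] lands at PE[0][0]:
  [0] (0,0) acc=35 (h:7 v:5)
  [1] (0,0) acc=67 (h:8 v:4)
  [2] (0,0) acc=79 (h:2 v:6)

(row, col, cycle) = (0, 0, 2)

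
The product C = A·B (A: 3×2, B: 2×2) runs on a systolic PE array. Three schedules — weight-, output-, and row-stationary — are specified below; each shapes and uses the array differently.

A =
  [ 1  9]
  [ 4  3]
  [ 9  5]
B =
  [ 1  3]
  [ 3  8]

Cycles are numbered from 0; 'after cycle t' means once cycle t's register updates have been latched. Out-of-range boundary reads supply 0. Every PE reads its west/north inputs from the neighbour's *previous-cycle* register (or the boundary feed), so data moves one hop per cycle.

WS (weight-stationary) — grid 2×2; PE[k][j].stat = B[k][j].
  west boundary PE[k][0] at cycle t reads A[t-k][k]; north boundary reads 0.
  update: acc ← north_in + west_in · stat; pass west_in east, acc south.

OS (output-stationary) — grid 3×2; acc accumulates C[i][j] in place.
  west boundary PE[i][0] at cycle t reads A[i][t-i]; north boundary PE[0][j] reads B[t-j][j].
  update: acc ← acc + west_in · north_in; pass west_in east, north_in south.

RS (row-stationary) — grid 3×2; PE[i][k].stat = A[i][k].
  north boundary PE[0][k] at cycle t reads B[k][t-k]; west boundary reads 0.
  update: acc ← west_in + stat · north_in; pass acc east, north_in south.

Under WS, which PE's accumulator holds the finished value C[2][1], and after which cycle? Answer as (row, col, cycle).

WS — PE[1][1] is where C[2][1] collects:
  @0  [1,1]  acc 0  |  →0  ↓0
  @1  [1,1]  acc 0  |  →0  ↓0
  @2  [1,1]  acc 75  |  →9  ↓75
  @3  [1,1]  acc 36  |  →3  ↓36
  @4  [1,1]  acc 67  |  →5  ↓67

(row, col, cycle) = (1, 1, 4)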